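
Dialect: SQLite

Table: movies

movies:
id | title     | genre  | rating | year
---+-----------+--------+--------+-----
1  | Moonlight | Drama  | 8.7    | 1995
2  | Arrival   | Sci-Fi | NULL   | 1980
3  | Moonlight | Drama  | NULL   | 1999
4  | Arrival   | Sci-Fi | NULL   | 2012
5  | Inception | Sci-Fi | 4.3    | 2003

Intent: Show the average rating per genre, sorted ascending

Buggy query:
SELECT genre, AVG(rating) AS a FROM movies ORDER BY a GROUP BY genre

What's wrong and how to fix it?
Bug: GROUP BY must precede ORDER BY

Fix: Reorder: SELECT … FROM … GROUP BY … ORDER BY …

Corrected query:
SELECT genre, AVG(rating) AS a FROM movies GROUP BY genre ORDER BY a

Result:
genre  | a  
-------+----
Sci-Fi | 4.3
Drama  | 8.7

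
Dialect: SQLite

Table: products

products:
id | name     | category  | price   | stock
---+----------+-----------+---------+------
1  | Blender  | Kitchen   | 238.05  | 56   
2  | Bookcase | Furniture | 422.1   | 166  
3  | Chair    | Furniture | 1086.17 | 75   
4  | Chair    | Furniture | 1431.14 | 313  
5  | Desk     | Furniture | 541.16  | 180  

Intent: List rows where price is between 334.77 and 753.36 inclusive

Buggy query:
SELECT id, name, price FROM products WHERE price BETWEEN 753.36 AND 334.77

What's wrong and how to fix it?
Bug: BETWEEN expects the lower bound first; with 753.36 AND 334.77 the range is empty

Fix: Write BETWEEN 334.77 AND 753.36

Corrected query:
SELECT id, name, price FROM products WHERE price BETWEEN 334.77 AND 753.36

Result:
id | name     | price 
---+----------+-------
2  | Bookcase | 422.1 
5  | Desk     | 541.16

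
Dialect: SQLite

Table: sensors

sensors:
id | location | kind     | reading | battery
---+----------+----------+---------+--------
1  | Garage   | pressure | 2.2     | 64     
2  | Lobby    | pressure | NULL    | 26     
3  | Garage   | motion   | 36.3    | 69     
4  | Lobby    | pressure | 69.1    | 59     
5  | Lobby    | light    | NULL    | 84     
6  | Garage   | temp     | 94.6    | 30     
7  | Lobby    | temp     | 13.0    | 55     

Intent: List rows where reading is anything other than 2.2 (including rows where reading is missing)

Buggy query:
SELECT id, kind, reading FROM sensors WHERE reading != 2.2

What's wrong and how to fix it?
Bug: 'reading != 2.2' is unknown when reading is NULL, so NULL rows are silently excluded

Fix: Add an explicit OR reading IS NULL to include the missing-value rows

Corrected query:
SELECT id, kind, reading FROM sensors WHERE reading != 2.2 OR reading IS NULL

Result:
id | kind     | reading
---+----------+--------
2  | pressure | NULL   
3  | motion   | 36.3   
4  | pressure | 69.1   
5  | light    | NULL   
6  | temp     | 94.6   
7  | temp     | 13     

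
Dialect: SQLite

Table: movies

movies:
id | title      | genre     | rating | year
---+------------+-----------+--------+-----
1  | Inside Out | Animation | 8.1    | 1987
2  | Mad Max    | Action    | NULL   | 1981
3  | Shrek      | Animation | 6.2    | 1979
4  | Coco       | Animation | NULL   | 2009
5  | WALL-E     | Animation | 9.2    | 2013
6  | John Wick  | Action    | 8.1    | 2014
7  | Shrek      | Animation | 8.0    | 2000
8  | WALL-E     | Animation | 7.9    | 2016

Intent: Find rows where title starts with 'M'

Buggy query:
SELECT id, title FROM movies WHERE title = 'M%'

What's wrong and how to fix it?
Bug: '=' compares the literal string including the % character; pattern matching needs LIKE

Fix: Use LIKE for wildcard pattern matching

Corrected query:
SELECT id, title FROM movies WHERE title LIKE 'M%'

Result:
id | title  
---+--------
2  | Mad Max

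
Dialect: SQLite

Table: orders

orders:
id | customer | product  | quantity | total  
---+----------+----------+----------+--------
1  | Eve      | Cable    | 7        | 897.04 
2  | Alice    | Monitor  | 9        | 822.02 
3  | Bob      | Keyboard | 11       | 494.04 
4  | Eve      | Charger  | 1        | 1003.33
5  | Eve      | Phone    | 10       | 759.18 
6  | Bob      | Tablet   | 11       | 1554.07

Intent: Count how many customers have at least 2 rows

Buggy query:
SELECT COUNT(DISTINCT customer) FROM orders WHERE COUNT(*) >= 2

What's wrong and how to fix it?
Bug: WHERE filters individual rows, not groups, so a group-level COUNT is invalid there

Fix: Group first with HAVING COUNT(*) >= 2, then COUNT the resulting groups

Corrected query:
SELECT COUNT(*) FROM (SELECT customer FROM orders GROUP BY customer HAVING COUNT(*) >= 2)

Result:
COUNT(*)
--------
2       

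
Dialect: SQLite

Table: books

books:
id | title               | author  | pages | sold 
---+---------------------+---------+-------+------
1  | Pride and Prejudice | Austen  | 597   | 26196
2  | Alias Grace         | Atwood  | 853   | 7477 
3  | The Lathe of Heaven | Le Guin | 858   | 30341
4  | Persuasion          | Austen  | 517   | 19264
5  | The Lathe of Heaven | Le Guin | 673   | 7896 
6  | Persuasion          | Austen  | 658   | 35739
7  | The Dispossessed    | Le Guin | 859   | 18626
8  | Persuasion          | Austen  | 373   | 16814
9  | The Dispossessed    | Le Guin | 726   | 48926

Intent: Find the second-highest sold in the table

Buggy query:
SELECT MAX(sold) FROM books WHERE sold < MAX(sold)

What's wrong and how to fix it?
Bug: The inner MAX is an aggregate inside WHERE, which is not allowed

Fix: Compute the overall MAX in a subquery, then take MAX of rows below it

Corrected query:
SELECT MAX(sold) FROM books WHERE sold < (SELECT MAX(sold) FROM books)

Result:
MAX(sold)
---------
35739    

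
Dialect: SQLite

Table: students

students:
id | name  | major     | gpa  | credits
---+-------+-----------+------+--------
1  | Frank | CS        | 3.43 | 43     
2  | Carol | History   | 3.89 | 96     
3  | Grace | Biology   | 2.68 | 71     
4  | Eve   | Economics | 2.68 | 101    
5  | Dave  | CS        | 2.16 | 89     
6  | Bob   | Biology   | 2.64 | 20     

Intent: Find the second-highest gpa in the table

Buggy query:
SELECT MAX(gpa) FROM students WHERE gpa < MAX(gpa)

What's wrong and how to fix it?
Bug: MAX(gpa) on the right of the comparison is an aggregate-in-WHERE error

Fix: Put the inner MAX in a scalar subquery

Corrected query:
SELECT MAX(gpa) FROM students WHERE gpa < (SELECT MAX(gpa) FROM students)

Result:
MAX(gpa)
--------
3.43    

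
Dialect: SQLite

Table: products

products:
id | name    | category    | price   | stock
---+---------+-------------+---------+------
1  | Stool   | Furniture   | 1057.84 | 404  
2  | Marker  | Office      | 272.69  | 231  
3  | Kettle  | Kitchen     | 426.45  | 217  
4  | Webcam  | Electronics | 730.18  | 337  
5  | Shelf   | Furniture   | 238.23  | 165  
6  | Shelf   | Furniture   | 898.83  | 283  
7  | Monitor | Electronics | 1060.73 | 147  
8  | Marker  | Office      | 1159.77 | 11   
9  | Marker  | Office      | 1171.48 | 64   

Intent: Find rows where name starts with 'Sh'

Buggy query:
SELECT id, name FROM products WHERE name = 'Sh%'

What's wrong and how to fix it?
Bug: Wildcards only work with LIKE; '=' treats '%' as a literal character

Fix: Replace '=' with LIKE so 'Sh%' is treated as a pattern

Corrected query:
SELECT id, name FROM products WHERE name LIKE 'Sh%'

Result:
id | name 
---+------
5  | Shelf
6  | Shelf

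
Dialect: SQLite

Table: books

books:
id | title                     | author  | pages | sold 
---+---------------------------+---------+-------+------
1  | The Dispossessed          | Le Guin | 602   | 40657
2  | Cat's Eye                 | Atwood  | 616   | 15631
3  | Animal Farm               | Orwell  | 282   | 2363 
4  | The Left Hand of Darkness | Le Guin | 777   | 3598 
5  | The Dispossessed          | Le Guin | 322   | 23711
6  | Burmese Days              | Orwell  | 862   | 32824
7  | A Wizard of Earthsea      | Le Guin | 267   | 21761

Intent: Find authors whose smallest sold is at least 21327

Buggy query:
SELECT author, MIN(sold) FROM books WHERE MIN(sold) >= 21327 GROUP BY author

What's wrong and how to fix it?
Bug: Aggregates like MIN are computed per group after WHERE runs

Fix: Use HAVING for the per-group MIN condition

Corrected query:
SELECT author, MIN(sold) FROM books GROUP BY author HAVING MIN(sold) >= 21327

Result:
(no rows)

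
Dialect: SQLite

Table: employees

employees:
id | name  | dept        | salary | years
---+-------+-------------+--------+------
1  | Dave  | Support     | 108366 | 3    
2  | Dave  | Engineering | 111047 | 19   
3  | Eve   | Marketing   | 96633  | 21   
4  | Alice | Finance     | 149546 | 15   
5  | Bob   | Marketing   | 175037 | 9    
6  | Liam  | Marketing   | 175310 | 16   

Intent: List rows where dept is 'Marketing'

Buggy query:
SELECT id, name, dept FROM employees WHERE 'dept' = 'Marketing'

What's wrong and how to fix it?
Bug: 'dept' in single quotes is a string literal, not the column; the comparison is literal-vs-literal and never true

Fix: Reference the column as dept without single quotes

Corrected query:
SELECT id, name, dept FROM employees WHERE dept = 'Marketing'

Result:
id | name | dept     
---+------+----------
3  | Eve  | Marketing
5  | Bob  | Marketing
6  | Liam | Marketing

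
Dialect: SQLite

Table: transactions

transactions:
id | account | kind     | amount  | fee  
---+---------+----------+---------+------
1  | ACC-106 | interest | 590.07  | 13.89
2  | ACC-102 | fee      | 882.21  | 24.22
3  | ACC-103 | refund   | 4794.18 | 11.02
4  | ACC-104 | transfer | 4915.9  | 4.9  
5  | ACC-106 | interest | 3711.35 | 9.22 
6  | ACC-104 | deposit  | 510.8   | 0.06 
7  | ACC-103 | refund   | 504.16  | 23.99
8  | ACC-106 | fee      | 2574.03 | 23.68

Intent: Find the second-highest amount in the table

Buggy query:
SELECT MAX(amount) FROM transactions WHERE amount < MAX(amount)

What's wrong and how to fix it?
Bug: The inner MAX is an aggregate inside WHERE, which is not allowed

Fix: Put the inner MAX in a scalar subquery

Corrected query:
SELECT MAX(amount) FROM transactions WHERE amount < (SELECT MAX(amount) FROM transactions)

Result:
MAX(amount)
-----------
4794.18    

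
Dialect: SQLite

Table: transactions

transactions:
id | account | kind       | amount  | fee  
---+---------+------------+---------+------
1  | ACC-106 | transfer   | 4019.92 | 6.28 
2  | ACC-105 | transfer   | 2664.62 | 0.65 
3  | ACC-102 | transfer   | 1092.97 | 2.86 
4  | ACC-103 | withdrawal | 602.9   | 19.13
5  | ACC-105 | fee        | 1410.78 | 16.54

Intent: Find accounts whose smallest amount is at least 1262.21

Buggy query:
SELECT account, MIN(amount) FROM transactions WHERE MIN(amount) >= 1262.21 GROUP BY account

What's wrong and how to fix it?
Bug: Aggregates like MIN are computed per group after WHERE runs

Fix: Use HAVING for the per-group MIN condition

Corrected query:
SELECT account, MIN(amount) FROM transactions GROUP BY account HAVING MIN(amount) >= 1262.21

Result:
account | MIN(amount)
--------+------------
ACC-105 | 1410.78    
ACC-106 | 4019.92    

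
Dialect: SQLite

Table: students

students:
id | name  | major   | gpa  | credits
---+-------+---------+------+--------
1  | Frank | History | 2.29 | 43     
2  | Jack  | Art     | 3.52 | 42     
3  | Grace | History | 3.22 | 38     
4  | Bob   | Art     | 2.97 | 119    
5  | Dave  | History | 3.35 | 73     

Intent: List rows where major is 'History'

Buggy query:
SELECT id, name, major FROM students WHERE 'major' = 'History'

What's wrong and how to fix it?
Bug: Single quotes denote string literals in SQL; the column name is being compared as a constant string

Fix: Reference the column as major without single quotes

Corrected query:
SELECT id, name, major FROM students WHERE major = 'History'

Result:
id | name  | major  
---+-------+--------
1  | Frank | History
3  | Grace | History
5  | Dave  | History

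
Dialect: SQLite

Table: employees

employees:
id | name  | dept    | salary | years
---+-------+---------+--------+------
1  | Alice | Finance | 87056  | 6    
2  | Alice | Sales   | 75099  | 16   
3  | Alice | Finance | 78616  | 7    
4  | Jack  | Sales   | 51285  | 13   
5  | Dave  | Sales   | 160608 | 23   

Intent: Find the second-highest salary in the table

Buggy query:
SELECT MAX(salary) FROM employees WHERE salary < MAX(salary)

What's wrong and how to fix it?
Bug: MAX(salary) on the right of the comparison is an aggregate-in-WHERE error

Fix: Put the inner MAX in a scalar subquery

Corrected query:
SELECT MAX(salary) FROM employees WHERE salary < (SELECT MAX(salary) FROM employees)

Result:
MAX(salary)
-----------
87056      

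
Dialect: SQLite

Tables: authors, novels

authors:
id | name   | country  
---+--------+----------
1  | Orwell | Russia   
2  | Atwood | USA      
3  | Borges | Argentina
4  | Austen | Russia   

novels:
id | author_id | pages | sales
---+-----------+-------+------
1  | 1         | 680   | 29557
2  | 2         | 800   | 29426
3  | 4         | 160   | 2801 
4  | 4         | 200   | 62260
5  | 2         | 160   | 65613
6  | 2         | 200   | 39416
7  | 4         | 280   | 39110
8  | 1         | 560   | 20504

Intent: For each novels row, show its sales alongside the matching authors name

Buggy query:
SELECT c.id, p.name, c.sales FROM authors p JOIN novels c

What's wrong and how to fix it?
Bug: Missing join condition: each novels row is matched to all authors rows instead of just its own

Fix: Add ON c.author_id = p.id to the JOIN

Corrected query:
SELECT c.id, p.name, c.sales FROM authors p JOIN novels c ON c.author_id = p.id

Result:
id | name   | sales
---+--------+------
1  | Orwell | 29557
2  | Atwood | 29426
3  | Austen | 2801 
4  | Austen | 62260
5  | Atwood | 65613
6  | Atwood | 39416
7  | Austen | 39110
8  | Orwell | 20504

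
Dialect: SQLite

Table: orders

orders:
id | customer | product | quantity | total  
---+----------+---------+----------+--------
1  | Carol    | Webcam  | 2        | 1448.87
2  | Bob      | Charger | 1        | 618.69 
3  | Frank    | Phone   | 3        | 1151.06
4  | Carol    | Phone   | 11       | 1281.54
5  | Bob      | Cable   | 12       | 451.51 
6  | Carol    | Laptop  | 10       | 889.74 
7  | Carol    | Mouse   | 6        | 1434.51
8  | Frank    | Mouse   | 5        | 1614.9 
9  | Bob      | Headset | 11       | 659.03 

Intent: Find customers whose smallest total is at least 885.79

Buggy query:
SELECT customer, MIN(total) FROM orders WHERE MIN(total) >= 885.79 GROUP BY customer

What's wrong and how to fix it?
Bug: Aggregates like MIN are computed per group after WHERE runs

Fix: Use HAVING for the per-group MIN condition

Corrected query:
SELECT customer, MIN(total) FROM orders GROUP BY customer HAVING MIN(total) >= 885.79

Result:
customer | MIN(total)
---------+-----------
Carol    | 889.74    
Frank    | 1151.06   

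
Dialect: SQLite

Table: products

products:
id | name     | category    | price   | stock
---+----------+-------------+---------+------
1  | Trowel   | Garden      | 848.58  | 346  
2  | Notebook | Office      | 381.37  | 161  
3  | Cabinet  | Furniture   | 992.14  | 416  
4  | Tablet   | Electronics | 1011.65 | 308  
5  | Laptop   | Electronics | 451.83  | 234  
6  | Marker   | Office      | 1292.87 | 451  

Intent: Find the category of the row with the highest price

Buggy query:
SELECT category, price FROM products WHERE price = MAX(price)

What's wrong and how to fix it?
Bug: WHERE is evaluated per row; an aggregate over the whole table isn't defined there

Fix: Use a subquery: WHERE price = (SELECT MAX(price) FROM products)

Corrected query:
SELECT category, price FROM products WHERE price = (SELECT MAX(price) FROM products)

Result:
category | price  
---------+--------
Office   | 1292.87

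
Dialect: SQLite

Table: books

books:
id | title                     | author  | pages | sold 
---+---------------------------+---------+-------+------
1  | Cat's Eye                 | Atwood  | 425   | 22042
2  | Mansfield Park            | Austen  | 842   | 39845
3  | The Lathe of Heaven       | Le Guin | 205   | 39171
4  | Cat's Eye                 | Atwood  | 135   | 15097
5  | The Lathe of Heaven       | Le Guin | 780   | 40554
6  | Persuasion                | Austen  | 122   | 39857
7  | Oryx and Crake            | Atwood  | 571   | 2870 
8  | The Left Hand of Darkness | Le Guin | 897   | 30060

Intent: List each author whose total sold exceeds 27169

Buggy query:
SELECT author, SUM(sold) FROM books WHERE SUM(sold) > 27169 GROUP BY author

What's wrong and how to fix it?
Bug: SUM(sold) is an aggregate, but WHERE filters rows before aggregation

Fix: Use HAVING (which filters groups after aggregation) instead of WHERE

Corrected query:
SELECT author, SUM(sold) FROM books GROUP BY author HAVING SUM(sold) > 27169

Result:
author  | SUM(sold)
--------+----------
Atwood  | 40009    
Austen  | 79702    
Le Guin | 109785   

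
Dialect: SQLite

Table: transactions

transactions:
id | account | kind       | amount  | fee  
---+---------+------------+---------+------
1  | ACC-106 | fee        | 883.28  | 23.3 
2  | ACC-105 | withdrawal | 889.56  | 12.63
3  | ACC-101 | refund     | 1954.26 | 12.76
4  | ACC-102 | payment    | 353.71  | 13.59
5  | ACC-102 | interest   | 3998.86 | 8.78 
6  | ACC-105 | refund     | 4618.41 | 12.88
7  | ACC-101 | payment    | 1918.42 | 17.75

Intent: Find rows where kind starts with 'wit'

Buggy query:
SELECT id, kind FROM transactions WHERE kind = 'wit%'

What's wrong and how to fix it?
Bug: Wildcards only work with LIKE; '=' treats '%' as a literal character

Fix: Use LIKE for wildcard pattern matching

Corrected query:
SELECT id, kind FROM transactions WHERE kind LIKE 'wit%'

Result:
id | kind      
---+-----------
2  | withdrawal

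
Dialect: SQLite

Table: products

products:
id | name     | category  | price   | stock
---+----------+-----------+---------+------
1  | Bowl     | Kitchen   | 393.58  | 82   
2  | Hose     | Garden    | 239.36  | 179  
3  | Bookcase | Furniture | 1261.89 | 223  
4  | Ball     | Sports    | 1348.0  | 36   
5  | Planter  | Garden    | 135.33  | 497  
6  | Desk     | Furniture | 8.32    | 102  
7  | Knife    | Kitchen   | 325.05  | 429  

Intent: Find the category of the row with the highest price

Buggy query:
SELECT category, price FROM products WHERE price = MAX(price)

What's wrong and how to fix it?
Bug: MAX(price) is an aggregate and cannot be used directly in WHERE

Fix: Wrap MAX in a scalar subquery so WHERE compares against a single value

Corrected query:
SELECT category, price FROM products WHERE price = (SELECT MAX(price) FROM products)

Result:
category | price
---------+------
Sports   | 1348 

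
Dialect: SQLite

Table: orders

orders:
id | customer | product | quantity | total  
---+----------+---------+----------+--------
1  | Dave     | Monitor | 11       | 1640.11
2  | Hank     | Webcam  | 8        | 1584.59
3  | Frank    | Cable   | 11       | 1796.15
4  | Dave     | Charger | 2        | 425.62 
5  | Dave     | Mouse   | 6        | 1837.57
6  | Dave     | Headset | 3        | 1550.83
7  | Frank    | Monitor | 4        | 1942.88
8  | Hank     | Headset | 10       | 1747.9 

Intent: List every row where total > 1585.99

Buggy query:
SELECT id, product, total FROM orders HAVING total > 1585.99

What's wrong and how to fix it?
Bug: HAVING filters the output of aggregation, but this query has no GROUP BY and no aggregate functions, so SQLite rejects it (HAVING clause on a non-aggregate query); the condition here is per row

Fix: Replace HAVING with WHERE since the condition applies to individual rows

Corrected query:
SELECT id, product, total FROM orders WHERE total > 1585.99

Result:
id | product | total  
---+---------+--------
1  | Monitor | 1640.11
3  | Cable   | 1796.15
5  | Mouse   | 1837.57
7  | Monitor | 1942.88
8  | Headset | 1747.9 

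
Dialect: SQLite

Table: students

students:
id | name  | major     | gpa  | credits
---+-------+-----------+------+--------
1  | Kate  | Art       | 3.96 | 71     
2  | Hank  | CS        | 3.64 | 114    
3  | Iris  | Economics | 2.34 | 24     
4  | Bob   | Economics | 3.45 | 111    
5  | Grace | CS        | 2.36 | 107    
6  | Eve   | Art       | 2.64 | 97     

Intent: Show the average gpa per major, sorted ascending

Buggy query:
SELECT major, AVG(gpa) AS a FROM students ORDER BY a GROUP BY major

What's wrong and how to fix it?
Bug: ORDER BY appears before GROUP BY; SQL clause order requires GROUP BY first

Fix: Move ORDER BY to the end, after GROUP BY

Corrected query:
SELECT major, AVG(gpa) AS a FROM students GROUP BY major ORDER BY a

Result:
major     | a    
----------+------
Economics | 2.895
CS        | 3    
Art       | 3.3  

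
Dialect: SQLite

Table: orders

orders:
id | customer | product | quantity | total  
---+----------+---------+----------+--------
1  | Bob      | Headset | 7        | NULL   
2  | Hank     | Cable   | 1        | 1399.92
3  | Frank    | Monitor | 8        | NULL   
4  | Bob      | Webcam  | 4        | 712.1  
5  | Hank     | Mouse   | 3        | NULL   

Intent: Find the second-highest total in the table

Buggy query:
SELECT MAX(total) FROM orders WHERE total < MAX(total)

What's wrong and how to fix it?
Bug: The inner MAX is an aggregate inside WHERE, which is not allowed

Fix: Put the inner MAX in a scalar subquery

Corrected query:
SELECT MAX(total) FROM orders WHERE total < (SELECT MAX(total) FROM orders)

Result:
MAX(total)
----------
712.1     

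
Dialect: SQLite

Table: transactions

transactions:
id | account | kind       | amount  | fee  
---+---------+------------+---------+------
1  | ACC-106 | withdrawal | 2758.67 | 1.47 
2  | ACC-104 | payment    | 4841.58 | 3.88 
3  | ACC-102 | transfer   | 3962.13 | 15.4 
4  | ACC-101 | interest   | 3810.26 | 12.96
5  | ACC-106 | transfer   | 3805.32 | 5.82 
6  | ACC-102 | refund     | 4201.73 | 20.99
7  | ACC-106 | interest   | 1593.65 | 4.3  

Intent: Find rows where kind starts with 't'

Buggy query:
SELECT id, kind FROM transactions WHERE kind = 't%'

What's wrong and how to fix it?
Bug: Wildcards only work with LIKE; '=' treats '%' as a literal character

Fix: Replace '=' with LIKE so 't%' is treated as a pattern

Corrected query:
SELECT id, kind FROM transactions WHERE kind LIKE 't%'

Result:
id | kind    
---+---------
3  | transfer
5  | transfer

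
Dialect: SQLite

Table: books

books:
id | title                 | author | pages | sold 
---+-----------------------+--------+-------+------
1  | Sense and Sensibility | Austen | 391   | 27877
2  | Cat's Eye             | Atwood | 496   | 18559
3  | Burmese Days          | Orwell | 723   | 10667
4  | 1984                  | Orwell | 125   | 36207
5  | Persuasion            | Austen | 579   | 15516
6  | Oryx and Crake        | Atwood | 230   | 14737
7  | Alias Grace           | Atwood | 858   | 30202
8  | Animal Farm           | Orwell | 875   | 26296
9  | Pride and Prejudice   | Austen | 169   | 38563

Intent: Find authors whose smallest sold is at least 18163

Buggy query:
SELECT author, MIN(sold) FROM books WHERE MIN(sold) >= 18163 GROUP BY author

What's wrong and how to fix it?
Bug: MIN() in WHERE is a misuse of aggregate

Fix: Replace WHERE with HAVING after the GROUP BY

Corrected query:
SELECT author, MIN(sold) FROM books GROUP BY author HAVING MIN(sold) >= 18163

Result:
(no rows)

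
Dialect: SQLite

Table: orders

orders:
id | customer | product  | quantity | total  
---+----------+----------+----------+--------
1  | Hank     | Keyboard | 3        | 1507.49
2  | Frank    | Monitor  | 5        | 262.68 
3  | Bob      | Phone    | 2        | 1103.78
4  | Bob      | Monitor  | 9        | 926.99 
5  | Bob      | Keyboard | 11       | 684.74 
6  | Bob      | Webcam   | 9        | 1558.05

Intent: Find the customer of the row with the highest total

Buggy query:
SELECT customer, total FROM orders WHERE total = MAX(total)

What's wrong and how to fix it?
Bug: WHERE is evaluated per row; an aggregate over the whole table isn't defined there

Fix: Wrap MAX in a scalar subquery so WHERE compares against a single value

Corrected query:
SELECT customer, total FROM orders WHERE total = (SELECT MAX(total) FROM orders)

Result:
customer | total  
---------+--------
Bob      | 1558.05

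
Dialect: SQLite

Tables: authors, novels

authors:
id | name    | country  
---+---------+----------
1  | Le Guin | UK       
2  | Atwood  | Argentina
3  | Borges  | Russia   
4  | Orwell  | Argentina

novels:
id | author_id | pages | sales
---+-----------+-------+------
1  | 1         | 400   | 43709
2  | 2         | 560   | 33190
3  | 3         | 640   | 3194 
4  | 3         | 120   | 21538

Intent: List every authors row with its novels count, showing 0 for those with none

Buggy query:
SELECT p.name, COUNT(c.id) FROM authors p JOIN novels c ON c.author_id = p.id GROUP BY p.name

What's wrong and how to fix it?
Bug: An inner join excludes parents with zero children

Fix: Switch to LEFT JOIN to retain unmatched parent rows

Corrected query:
SELECT p.name, COUNT(c.id) FROM authors p LEFT JOIN novels c ON c.author_id = p.id GROUP BY p.name

Result:
name    | COUNT(c.id)
--------+------------
Atwood  | 1          
Borges  | 2          
Le Guin | 1          
Orwell  | 0          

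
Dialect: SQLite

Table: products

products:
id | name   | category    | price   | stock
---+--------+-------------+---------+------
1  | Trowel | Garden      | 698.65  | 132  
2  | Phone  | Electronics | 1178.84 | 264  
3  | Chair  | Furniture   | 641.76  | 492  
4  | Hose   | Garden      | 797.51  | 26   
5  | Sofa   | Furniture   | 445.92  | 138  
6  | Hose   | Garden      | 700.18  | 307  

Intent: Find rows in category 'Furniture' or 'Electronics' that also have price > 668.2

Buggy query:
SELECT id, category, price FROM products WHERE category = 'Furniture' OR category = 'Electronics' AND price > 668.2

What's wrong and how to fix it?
Bug: Without parentheses, AND is evaluated before OR, so the price filter only applies to the 'Electronics' branch

Fix: Add parentheses around the OR so the AND applies to both alternatives

Corrected query:
SELECT id, category, price FROM products WHERE (category = 'Furniture' OR category = 'Electronics') AND price > 668.2

Result:
id | category    | price  
---+-------------+--------
2  | Electronics | 1178.84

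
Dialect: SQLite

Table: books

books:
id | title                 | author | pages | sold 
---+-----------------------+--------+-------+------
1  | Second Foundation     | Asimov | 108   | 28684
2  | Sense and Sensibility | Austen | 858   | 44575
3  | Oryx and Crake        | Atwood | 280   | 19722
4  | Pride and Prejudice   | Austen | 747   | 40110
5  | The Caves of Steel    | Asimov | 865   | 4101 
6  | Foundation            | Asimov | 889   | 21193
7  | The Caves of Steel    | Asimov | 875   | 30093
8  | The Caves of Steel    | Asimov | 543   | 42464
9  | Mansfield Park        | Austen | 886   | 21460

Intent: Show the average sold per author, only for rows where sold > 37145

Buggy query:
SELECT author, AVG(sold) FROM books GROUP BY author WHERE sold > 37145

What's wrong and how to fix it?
Bug: Row-level WHERE must come before GROUP BY in the clause order

Fix: Move the WHERE clause before GROUP BY

Corrected query:
SELECT author, AVG(sold) FROM books WHERE sold > 37145 GROUP BY author

Result:
author | AVG(sold)
-------+----------
Asimov | 42464    
Austen | 42342.5  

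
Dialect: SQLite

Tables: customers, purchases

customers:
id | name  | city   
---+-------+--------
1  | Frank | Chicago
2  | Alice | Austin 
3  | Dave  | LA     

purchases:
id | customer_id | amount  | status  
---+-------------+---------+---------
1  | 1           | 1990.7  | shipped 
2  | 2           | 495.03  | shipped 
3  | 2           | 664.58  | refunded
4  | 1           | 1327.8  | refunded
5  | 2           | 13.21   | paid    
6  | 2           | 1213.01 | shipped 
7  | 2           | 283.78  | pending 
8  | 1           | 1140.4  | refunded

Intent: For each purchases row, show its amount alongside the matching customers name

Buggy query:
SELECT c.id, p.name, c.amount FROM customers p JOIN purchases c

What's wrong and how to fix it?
Bug: JOIN with no ON clause produces a cartesian product; every purchases row pairs with every customers row

Fix: Specify the join condition linking the foreign key to the parent id

Corrected query:
SELECT c.id, p.name, c.amount FROM customers p JOIN purchases c ON c.customer_id = p.id

Result:
id | name  | amount 
---+-------+--------
1  | Frank | 1990.7 
2  | Alice | 495.03 
3  | Alice | 664.58 
4  | Frank | 1327.8 
5  | Alice | 13.21  
6  | Alice | 1213.01
7  | Alice | 283.78 
8  | Frank | 1140.4 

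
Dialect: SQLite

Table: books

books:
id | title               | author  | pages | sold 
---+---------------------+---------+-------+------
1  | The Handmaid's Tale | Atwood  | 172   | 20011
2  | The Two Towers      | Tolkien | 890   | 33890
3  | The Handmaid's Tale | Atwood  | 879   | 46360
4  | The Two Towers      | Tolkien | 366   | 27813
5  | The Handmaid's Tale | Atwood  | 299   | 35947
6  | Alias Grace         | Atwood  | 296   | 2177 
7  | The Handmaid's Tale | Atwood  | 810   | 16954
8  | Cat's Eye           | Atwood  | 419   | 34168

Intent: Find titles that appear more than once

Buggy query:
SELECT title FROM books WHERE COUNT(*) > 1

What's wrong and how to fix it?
Bug: COUNT(*) is an aggregate and cannot be used in WHERE

Fix: GROUP BY title, then filter groups with HAVING COUNT(*) > 1

Corrected query:
SELECT title FROM books GROUP BY title HAVING COUNT(*) > 1

Result:
title              
-------------------
The Handmaid's Tale
The Two Towers     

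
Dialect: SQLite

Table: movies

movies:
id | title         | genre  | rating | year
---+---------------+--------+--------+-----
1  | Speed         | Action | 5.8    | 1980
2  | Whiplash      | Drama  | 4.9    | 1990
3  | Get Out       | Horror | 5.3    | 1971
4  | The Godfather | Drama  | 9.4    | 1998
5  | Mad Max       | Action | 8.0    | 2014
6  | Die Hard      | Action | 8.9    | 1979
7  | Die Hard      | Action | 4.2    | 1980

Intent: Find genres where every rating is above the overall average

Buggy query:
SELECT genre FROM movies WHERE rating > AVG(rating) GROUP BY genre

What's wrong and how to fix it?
Bug: WHERE evaluates per row before aggregation, so AVG() is unavailable

Fix: Compute the overall average in a scalar subquery and compare each group's MIN against it in HAVING

Corrected query:
SELECT genre FROM movies GROUP BY genre HAVING MIN(rating) > (SELECT AVG(rating) FROM movies)

Result:
(no rows)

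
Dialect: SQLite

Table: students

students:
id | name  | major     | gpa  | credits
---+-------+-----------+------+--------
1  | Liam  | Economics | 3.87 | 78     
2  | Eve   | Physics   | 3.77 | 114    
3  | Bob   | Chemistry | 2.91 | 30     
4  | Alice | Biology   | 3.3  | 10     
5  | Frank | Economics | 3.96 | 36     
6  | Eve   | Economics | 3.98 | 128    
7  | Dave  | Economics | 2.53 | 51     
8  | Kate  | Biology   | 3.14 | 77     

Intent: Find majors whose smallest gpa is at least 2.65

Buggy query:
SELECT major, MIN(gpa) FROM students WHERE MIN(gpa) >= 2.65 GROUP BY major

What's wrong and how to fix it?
Bug: Aggregates like MIN are computed per group after WHERE runs

Fix: Use HAVING for the per-group MIN condition

Corrected query:
SELECT major, MIN(gpa) FROM students GROUP BY major HAVING MIN(gpa) >= 2.65

Result:
major     | MIN(gpa)
----------+---------
Biology   | 3.14    
Chemistry | 2.91    
Physics   | 3.77    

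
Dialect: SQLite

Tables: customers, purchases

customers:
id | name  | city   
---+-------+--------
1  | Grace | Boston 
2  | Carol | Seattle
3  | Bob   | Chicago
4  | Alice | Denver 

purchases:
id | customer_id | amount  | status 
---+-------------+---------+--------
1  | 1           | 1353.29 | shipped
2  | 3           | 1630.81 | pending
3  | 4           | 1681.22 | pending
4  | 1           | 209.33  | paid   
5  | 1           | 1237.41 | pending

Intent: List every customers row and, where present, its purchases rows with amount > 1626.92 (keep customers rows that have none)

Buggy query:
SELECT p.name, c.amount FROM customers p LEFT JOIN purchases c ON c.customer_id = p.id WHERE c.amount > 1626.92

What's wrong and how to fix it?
Bug: Filtering c.amount in WHERE discards the NULL rows produced by LEFT JOIN, turning it into an inner join

Fix: Put 'c.amount > 1626.92' in the JOIN's ON clause instead of WHERE

Corrected query:
SELECT p.name, c.amount FROM customers p LEFT JOIN purchases c ON c.customer_id = p.id AND c.amount > 1626.92

Result:
name  | amount 
------+--------
Grace | NULL   
Carol | NULL   
Bob   | 1630.81
Alice | 1681.22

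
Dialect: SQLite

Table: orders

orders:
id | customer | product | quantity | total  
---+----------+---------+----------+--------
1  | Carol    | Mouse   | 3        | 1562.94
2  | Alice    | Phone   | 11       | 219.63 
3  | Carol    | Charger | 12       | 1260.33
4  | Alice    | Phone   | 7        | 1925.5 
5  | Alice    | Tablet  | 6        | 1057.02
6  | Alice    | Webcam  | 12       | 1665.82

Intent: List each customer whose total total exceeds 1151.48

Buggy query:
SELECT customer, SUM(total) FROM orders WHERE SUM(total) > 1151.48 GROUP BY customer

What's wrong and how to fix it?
Bug: SUM(total) is an aggregate, but WHERE filters rows before aggregation

Fix: Use HAVING (which filters groups after aggregation) instead of WHERE

Corrected query:
SELECT customer, SUM(total) FROM orders GROUP BY customer HAVING SUM(total) > 1151.48

Result:
customer | SUM(total)
---------+-----------
Alice    | 4867.97   
Carol    | 2823.27   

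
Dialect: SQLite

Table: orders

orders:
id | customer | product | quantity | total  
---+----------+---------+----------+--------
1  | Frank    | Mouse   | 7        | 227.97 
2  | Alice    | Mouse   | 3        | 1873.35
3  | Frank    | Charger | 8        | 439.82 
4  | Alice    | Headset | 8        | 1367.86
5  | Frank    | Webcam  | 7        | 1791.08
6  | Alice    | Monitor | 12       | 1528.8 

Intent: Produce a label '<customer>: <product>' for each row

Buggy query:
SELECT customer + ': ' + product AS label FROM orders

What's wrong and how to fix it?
Bug: '+' is numeric addition; on text columns SQLite converts them to 0 instead of concatenating

Fix: Replace + with || to concatenate text

Corrected query:
SELECT customer || ': ' || product AS label FROM orders

Result:
label         
--------------
Frank: Mouse  
Alice: Mouse  
Frank: Charger
Alice: Headset
Frank: Webcam 
Alice: Monitor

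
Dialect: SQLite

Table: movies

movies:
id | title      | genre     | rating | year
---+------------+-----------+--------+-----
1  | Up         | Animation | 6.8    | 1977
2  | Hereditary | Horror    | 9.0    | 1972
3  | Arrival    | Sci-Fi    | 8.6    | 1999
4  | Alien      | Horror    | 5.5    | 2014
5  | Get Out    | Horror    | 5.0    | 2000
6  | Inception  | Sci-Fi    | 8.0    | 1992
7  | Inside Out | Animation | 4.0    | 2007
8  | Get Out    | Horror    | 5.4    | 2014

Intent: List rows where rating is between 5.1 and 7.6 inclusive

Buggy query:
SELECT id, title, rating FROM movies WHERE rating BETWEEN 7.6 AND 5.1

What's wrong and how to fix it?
Bug: BETWEEN expects the lower bound first; with 7.6 AND 5.1 the range is empty

Fix: Swap the bounds so the smaller value comes first

Corrected query:
SELECT id, title, rating FROM movies WHERE rating BETWEEN 5.1 AND 7.6

Result:
id | title   | rating
---+---------+-------
1  | Up      | 6.8   
4  | Alien   | 5.5   
8  | Get Out | 5.4   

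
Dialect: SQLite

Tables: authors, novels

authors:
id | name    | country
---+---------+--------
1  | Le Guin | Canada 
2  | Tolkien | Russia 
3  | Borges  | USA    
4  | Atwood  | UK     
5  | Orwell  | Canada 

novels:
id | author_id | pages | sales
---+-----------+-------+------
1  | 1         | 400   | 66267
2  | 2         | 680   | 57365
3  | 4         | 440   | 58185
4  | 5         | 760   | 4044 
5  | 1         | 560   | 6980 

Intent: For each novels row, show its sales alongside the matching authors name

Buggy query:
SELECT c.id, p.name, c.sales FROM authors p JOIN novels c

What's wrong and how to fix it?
Bug: JOIN with no ON clause produces a cartesian product; every novels row pairs with every authors row

Fix: Add ON c.author_id = p.id to the JOIN

Corrected query:
SELECT c.id, p.name, c.sales FROM authors p JOIN novels c ON c.author_id = p.id

Result:
id | name    | sales
---+---------+------
1  | Le Guin | 66267
2  | Tolkien | 57365
3  | Atwood  | 58185
4  | Orwell  | 4044 
5  | Le Guin | 6980 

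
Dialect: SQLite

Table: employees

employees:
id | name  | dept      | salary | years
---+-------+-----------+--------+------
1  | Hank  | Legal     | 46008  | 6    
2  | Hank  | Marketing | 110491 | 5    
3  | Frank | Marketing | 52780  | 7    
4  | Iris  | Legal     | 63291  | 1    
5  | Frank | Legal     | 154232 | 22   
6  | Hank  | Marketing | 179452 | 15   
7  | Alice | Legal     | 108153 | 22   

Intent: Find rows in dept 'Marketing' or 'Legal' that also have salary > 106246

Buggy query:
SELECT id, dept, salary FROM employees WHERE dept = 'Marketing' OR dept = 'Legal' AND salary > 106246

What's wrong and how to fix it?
Bug: AND binds tighter than OR, so this parses as dept = 'Marketing' OR (dept = 'Legal' AND salary > 106246)

Fix: Add parentheses around the OR so the AND applies to both alternatives

Corrected query:
SELECT id, dept, salary FROM employees WHERE (dept = 'Marketing' OR dept = 'Legal') AND salary > 106246

Result:
id | dept      | salary
---+-----------+-------
2  | Marketing | 110491
5  | Legal     | 154232
6  | Marketing | 179452
7  | Legal     | 108153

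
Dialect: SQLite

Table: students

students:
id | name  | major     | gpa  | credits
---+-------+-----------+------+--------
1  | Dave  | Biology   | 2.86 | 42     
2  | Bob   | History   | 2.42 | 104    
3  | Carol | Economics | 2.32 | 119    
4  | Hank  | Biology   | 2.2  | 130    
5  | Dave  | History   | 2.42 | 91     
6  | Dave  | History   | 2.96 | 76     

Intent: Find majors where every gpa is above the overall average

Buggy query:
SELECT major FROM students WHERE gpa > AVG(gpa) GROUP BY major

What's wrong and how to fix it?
Bug: WHERE evaluates per row before aggregation, so AVG() is unavailable

Fix: Compute the overall average in a scalar subquery and compare each group's MIN against it in HAVING

Corrected query:
SELECT major FROM students GROUP BY major HAVING MIN(gpa) > (SELECT AVG(gpa) FROM students)

Result:
(no rows)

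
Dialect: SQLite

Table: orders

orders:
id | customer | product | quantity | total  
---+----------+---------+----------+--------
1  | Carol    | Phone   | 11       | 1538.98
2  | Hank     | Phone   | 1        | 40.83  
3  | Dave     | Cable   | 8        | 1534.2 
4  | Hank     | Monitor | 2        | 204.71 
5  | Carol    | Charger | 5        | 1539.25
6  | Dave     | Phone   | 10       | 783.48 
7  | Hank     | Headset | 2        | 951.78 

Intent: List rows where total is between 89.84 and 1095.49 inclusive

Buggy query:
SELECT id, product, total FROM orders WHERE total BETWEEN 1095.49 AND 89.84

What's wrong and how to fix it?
Bug: BETWEEN expects the lower bound first; with 1095.49 AND 89.84 the range is empty

Fix: Swap the bounds so the smaller value comes first

Corrected query:
SELECT id, product, total FROM orders WHERE total BETWEEN 89.84 AND 1095.49

Result:
id | product | total 
---+---------+-------
4  | Monitor | 204.71
6  | Phone   | 783.48
7  | Headset | 951.78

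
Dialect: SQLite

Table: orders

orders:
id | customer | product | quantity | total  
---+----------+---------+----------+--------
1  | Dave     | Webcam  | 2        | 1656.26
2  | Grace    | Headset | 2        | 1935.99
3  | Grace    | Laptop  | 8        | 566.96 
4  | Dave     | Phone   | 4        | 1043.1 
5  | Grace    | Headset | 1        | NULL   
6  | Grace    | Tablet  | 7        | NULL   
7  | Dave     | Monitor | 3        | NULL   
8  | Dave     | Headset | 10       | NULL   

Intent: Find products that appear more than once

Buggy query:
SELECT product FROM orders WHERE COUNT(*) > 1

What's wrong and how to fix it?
Bug: WHERE can't reference COUNT(*); aggregates are computed after WHERE

Fix: Group first, then use HAVING for the count condition

Corrected query:
SELECT product FROM orders GROUP BY product HAVING COUNT(*) > 1

Result:
product
-------
Headset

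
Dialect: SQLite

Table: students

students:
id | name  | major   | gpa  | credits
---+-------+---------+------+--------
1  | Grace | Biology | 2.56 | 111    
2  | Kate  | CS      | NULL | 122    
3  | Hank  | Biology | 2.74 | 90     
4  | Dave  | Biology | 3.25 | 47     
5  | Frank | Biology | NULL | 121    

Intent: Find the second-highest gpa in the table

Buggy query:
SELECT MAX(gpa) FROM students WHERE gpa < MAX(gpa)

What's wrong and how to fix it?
Bug: MAX(gpa) on the right of the comparison is an aggregate-in-WHERE error

Fix: Compute the overall MAX in a subquery, then take MAX of rows below it

Corrected query:
SELECT MAX(gpa) FROM students WHERE gpa < (SELECT MAX(gpa) FROM students)

Result:
MAX(gpa)
--------
2.74    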